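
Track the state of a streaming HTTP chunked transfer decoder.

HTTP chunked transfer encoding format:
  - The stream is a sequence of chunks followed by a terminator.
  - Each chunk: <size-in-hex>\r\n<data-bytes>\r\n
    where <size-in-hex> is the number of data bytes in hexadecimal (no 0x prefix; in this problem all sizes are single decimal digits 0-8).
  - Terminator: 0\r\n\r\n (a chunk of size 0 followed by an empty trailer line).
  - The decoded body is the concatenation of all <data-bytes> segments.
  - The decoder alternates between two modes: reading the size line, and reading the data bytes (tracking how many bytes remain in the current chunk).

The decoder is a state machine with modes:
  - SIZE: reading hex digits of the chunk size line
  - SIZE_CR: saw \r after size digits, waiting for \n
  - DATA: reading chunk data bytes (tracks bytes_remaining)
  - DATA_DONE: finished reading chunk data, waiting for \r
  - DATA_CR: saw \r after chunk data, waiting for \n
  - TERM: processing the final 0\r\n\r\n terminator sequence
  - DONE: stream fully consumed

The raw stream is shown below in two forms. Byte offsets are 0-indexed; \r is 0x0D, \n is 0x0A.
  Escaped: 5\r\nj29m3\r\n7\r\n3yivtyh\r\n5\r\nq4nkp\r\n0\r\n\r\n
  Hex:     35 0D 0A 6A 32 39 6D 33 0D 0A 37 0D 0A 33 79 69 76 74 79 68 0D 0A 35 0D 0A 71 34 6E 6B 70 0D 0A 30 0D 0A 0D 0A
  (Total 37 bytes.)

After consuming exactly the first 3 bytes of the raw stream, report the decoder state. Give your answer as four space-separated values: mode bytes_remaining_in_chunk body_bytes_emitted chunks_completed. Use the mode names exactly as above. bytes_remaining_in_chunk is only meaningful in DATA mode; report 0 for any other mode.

Answer: DATA 5 0 0

Derivation:
Byte 0 = '5': mode=SIZE remaining=0 emitted=0 chunks_done=0
Byte 1 = 0x0D: mode=SIZE_CR remaining=0 emitted=0 chunks_done=0
Byte 2 = 0x0A: mode=DATA remaining=5 emitted=0 chunks_done=0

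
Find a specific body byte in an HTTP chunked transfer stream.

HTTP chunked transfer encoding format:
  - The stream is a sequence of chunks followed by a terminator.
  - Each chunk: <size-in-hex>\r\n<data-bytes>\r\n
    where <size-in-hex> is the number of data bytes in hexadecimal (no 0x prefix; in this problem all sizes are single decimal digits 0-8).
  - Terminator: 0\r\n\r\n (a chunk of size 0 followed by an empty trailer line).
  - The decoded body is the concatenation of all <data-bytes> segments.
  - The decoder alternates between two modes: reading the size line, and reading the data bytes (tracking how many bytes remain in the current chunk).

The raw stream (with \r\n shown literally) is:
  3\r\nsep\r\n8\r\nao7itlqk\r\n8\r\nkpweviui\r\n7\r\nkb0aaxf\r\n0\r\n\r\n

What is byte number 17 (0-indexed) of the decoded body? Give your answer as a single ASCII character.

Chunk 1: stream[0..1]='3' size=0x3=3, data at stream[3..6]='sep' -> body[0..3], body so far='sep'
Chunk 2: stream[8..9]='8' size=0x8=8, data at stream[11..19]='ao7itlqk' -> body[3..11], body so far='sepao7itlqk'
Chunk 3: stream[21..22]='8' size=0x8=8, data at stream[24..32]='kpweviui' -> body[11..19], body so far='sepao7itlqkkpweviui'
Chunk 4: stream[34..35]='7' size=0x7=7, data at stream[37..44]='kb0aaxf' -> body[19..26], body so far='sepao7itlqkkpweviuikb0aaxf'
Chunk 5: stream[46..47]='0' size=0 (terminator). Final body='sepao7itlqkkpweviuikb0aaxf' (26 bytes)
Body byte 17 = 'u'

Answer: u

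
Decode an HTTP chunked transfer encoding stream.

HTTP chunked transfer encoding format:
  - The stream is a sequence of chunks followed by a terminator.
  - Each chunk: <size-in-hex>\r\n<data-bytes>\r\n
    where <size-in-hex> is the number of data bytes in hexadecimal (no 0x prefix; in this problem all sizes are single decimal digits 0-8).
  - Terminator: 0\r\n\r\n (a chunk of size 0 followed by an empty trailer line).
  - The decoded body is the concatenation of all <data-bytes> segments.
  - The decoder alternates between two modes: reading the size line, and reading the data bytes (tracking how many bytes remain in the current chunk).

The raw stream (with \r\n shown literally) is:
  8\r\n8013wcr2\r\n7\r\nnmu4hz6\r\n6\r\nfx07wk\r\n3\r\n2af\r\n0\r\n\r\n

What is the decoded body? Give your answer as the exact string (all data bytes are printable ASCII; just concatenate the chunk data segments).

Chunk 1: stream[0..1]='8' size=0x8=8, data at stream[3..11]='8013wcr2' -> body[0..8], body so far='8013wcr2'
Chunk 2: stream[13..14]='7' size=0x7=7, data at stream[16..23]='nmu4hz6' -> body[8..15], body so far='8013wcr2nmu4hz6'
Chunk 3: stream[25..26]='6' size=0x6=6, data at stream[28..34]='fx07wk' -> body[15..21], body so far='8013wcr2nmu4hz6fx07wk'
Chunk 4: stream[36..37]='3' size=0x3=3, data at stream[39..42]='2af' -> body[21..24], body so far='8013wcr2nmu4hz6fx07wk2af'
Chunk 5: stream[44..45]='0' size=0 (terminator). Final body='8013wcr2nmu4hz6fx07wk2af' (24 bytes)

Answer: 8013wcr2nmu4hz6fx07wk2af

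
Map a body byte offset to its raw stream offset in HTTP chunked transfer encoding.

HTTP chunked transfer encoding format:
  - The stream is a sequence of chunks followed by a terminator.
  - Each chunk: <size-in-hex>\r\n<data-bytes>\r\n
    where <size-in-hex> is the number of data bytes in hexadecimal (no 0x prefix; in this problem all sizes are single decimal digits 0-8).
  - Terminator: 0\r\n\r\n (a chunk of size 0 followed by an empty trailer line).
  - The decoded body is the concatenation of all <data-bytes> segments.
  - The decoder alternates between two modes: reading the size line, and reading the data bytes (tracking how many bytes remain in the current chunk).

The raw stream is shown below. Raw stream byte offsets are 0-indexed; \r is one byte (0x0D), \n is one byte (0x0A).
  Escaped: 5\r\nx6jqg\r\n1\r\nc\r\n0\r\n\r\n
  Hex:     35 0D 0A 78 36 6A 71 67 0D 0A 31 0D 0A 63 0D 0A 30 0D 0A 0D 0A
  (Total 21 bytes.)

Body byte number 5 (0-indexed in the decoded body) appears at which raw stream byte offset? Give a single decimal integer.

Chunk 1: stream[0..1]='5' size=0x5=5, data at stream[3..8]='x6jqg' -> body[0..5], body so far='x6jqg'
Chunk 2: stream[10..11]='1' size=0x1=1, data at stream[13..14]='c' -> body[5..6], body so far='x6jqgc'
Chunk 3: stream[16..17]='0' size=0 (terminator). Final body='x6jqgc' (6 bytes)
Body byte 5 at stream offset 13

Answer: 13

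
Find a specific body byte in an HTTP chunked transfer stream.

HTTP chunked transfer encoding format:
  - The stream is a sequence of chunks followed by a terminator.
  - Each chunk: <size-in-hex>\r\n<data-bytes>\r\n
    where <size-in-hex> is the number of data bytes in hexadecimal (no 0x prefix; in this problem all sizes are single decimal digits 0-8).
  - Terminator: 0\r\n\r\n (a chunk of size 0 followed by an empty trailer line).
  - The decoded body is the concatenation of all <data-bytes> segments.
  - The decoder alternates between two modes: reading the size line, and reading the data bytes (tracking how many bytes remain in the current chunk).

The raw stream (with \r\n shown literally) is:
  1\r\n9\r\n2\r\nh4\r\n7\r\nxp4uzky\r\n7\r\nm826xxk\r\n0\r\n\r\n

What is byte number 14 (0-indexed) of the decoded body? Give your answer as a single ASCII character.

Answer: x

Derivation:
Chunk 1: stream[0..1]='1' size=0x1=1, data at stream[3..4]='9' -> body[0..1], body so far='9'
Chunk 2: stream[6..7]='2' size=0x2=2, data at stream[9..11]='h4' -> body[1..3], body so far='9h4'
Chunk 3: stream[13..14]='7' size=0x7=7, data at stream[16..23]='xp4uzky' -> body[3..10], body so far='9h4xp4uzky'
Chunk 4: stream[25..26]='7' size=0x7=7, data at stream[28..35]='m826xxk' -> body[10..17], body so far='9h4xp4uzkym826xxk'
Chunk 5: stream[37..38]='0' size=0 (terminator). Final body='9h4xp4uzkym826xxk' (17 bytes)
Body byte 14 = 'x'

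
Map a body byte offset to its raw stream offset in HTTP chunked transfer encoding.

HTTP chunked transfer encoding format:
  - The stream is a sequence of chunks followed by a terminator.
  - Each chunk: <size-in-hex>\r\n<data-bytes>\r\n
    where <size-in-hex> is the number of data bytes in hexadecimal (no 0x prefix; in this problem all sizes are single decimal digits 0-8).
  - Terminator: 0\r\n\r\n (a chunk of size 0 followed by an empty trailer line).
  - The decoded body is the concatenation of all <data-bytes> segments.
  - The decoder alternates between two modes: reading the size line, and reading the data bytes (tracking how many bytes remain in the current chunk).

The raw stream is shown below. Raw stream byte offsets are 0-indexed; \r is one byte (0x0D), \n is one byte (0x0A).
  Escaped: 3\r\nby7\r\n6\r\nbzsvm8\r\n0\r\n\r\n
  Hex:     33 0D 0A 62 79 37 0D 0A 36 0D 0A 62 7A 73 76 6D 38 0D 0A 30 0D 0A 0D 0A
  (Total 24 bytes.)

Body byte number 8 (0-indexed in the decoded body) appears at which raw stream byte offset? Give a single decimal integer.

Chunk 1: stream[0..1]='3' size=0x3=3, data at stream[3..6]='by7' -> body[0..3], body so far='by7'
Chunk 2: stream[8..9]='6' size=0x6=6, data at stream[11..17]='bzsvm8' -> body[3..9], body so far='by7bzsvm8'
Chunk 3: stream[19..20]='0' size=0 (terminator). Final body='by7bzsvm8' (9 bytes)
Body byte 8 at stream offset 16

Answer: 16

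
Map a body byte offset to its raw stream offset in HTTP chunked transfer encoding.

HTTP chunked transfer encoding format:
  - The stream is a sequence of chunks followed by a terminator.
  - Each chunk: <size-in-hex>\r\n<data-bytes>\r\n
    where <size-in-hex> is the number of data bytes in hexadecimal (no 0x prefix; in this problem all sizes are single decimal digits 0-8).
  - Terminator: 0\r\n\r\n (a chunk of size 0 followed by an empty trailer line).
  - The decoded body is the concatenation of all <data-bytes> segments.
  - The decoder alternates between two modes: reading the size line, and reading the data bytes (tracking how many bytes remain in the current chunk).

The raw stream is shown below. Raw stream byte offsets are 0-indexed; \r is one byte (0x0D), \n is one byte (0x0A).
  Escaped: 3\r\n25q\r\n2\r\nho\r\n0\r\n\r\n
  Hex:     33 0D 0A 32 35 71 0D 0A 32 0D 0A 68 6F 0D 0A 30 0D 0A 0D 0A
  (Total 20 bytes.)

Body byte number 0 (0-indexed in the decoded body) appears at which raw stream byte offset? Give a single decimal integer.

Answer: 3

Derivation:
Chunk 1: stream[0..1]='3' size=0x3=3, data at stream[3..6]='25q' -> body[0..3], body so far='25q'
Chunk 2: stream[8..9]='2' size=0x2=2, data at stream[11..13]='ho' -> body[3..5], body so far='25qho'
Chunk 3: stream[15..16]='0' size=0 (terminator). Final body='25qho' (5 bytes)
Body byte 0 at stream offset 3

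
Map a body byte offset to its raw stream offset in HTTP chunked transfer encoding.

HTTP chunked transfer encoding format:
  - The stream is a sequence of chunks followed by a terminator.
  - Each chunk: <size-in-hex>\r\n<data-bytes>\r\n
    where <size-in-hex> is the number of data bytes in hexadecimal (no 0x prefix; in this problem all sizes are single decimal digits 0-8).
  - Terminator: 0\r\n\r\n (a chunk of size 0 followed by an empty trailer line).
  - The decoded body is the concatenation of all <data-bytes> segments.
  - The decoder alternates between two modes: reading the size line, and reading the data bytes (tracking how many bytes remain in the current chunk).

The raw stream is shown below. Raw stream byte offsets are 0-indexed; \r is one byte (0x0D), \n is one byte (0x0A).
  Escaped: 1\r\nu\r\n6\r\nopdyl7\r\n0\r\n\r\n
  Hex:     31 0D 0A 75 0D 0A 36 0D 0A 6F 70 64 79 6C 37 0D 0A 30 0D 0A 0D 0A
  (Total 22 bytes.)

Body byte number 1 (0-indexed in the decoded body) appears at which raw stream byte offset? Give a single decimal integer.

Chunk 1: stream[0..1]='1' size=0x1=1, data at stream[3..4]='u' -> body[0..1], body so far='u'
Chunk 2: stream[6..7]='6' size=0x6=6, data at stream[9..15]='opdyl7' -> body[1..7], body so far='uopdyl7'
Chunk 3: stream[17..18]='0' size=0 (terminator). Final body='uopdyl7' (7 bytes)
Body byte 1 at stream offset 9

Answer: 9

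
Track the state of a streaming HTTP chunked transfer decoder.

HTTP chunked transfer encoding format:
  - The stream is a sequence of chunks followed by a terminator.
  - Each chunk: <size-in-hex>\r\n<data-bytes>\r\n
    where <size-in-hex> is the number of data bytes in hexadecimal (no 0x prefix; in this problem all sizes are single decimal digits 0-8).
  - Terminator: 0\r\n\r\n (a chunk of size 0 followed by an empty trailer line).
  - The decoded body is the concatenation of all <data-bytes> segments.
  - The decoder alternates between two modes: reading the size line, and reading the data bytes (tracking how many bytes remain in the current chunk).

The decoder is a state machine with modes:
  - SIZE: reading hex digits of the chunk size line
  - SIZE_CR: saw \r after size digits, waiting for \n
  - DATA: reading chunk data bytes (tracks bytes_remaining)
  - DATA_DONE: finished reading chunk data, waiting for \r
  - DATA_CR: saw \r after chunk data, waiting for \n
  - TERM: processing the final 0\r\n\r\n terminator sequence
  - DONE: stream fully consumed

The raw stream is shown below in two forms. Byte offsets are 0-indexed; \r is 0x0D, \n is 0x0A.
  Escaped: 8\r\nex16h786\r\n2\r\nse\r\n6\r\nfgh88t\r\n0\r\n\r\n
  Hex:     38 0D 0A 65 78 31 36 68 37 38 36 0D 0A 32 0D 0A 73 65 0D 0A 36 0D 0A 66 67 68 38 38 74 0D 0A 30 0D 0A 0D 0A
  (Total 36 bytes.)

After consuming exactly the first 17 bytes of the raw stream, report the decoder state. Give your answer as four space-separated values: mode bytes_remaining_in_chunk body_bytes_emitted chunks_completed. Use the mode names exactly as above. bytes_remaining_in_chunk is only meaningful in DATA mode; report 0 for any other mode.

Byte 0 = '8': mode=SIZE remaining=0 emitted=0 chunks_done=0
Byte 1 = 0x0D: mode=SIZE_CR remaining=0 emitted=0 chunks_done=0
Byte 2 = 0x0A: mode=DATA remaining=8 emitted=0 chunks_done=0
Byte 3 = 'e': mode=DATA remaining=7 emitted=1 chunks_done=0
Byte 4 = 'x': mode=DATA remaining=6 emitted=2 chunks_done=0
Byte 5 = '1': mode=DATA remaining=5 emitted=3 chunks_done=0
Byte 6 = '6': mode=DATA remaining=4 emitted=4 chunks_done=0
Byte 7 = 'h': mode=DATA remaining=3 emitted=5 chunks_done=0
Byte 8 = '7': mode=DATA remaining=2 emitted=6 chunks_done=0
Byte 9 = '8': mode=DATA remaining=1 emitted=7 chunks_done=0
Byte 10 = '6': mode=DATA_DONE remaining=0 emitted=8 chunks_done=0
Byte 11 = 0x0D: mode=DATA_CR remaining=0 emitted=8 chunks_done=0
Byte 12 = 0x0A: mode=SIZE remaining=0 emitted=8 chunks_done=1
Byte 13 = '2': mode=SIZE remaining=0 emitted=8 chunks_done=1
Byte 14 = 0x0D: mode=SIZE_CR remaining=0 emitted=8 chunks_done=1
Byte 15 = 0x0A: mode=DATA remaining=2 emitted=8 chunks_done=1
Byte 16 = 's': mode=DATA remaining=1 emitted=9 chunks_done=1

Answer: DATA 1 9 1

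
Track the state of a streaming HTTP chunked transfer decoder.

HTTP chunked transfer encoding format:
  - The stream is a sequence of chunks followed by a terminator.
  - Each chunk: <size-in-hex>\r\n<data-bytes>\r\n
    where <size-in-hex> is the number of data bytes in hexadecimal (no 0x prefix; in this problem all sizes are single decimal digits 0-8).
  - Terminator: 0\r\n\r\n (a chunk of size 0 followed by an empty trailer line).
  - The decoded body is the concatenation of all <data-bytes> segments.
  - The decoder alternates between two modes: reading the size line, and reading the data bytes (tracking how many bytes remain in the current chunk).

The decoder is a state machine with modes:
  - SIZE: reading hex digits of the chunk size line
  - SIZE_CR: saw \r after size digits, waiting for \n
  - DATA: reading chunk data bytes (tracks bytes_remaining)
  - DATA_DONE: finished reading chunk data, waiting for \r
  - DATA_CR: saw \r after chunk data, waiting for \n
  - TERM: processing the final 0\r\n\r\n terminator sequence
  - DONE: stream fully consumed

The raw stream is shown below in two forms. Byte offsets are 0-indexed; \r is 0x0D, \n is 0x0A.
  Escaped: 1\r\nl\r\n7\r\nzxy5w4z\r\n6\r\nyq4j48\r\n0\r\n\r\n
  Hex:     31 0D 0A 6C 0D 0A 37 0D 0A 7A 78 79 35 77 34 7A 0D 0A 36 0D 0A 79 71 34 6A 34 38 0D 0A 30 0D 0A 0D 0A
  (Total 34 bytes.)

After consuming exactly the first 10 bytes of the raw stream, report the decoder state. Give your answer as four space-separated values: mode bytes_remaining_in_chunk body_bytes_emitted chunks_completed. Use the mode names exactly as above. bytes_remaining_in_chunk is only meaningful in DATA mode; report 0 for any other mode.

Answer: DATA 6 2 1

Derivation:
Byte 0 = '1': mode=SIZE remaining=0 emitted=0 chunks_done=0
Byte 1 = 0x0D: mode=SIZE_CR remaining=0 emitted=0 chunks_done=0
Byte 2 = 0x0A: mode=DATA remaining=1 emitted=0 chunks_done=0
Byte 3 = 'l': mode=DATA_DONE remaining=0 emitted=1 chunks_done=0
Byte 4 = 0x0D: mode=DATA_CR remaining=0 emitted=1 chunks_done=0
Byte 5 = 0x0A: mode=SIZE remaining=0 emitted=1 chunks_done=1
Byte 6 = '7': mode=SIZE remaining=0 emitted=1 chunks_done=1
Byte 7 = 0x0D: mode=SIZE_CR remaining=0 emitted=1 chunks_done=1
Byte 8 = 0x0A: mode=DATA remaining=7 emitted=1 chunks_done=1
Byte 9 = 'z': mode=DATA remaining=6 emitted=2 chunks_done=1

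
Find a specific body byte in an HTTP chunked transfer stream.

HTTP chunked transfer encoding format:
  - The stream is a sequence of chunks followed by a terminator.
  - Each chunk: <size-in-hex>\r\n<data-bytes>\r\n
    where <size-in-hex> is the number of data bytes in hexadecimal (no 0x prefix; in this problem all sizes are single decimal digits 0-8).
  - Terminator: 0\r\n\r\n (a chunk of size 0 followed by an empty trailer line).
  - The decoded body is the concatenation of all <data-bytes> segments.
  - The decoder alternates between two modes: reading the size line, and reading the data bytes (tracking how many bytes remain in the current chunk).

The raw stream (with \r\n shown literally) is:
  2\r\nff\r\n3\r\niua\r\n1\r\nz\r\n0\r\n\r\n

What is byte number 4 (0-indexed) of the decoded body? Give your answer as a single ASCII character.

Answer: a

Derivation:
Chunk 1: stream[0..1]='2' size=0x2=2, data at stream[3..5]='ff' -> body[0..2], body so far='ff'
Chunk 2: stream[7..8]='3' size=0x3=3, data at stream[10..13]='iua' -> body[2..5], body so far='ffiua'
Chunk 3: stream[15..16]='1' size=0x1=1, data at stream[18..19]='z' -> body[5..6], body so far='ffiuaz'
Chunk 4: stream[21..22]='0' size=0 (terminator). Final body='ffiuaz' (6 bytes)
Body byte 4 = 'a'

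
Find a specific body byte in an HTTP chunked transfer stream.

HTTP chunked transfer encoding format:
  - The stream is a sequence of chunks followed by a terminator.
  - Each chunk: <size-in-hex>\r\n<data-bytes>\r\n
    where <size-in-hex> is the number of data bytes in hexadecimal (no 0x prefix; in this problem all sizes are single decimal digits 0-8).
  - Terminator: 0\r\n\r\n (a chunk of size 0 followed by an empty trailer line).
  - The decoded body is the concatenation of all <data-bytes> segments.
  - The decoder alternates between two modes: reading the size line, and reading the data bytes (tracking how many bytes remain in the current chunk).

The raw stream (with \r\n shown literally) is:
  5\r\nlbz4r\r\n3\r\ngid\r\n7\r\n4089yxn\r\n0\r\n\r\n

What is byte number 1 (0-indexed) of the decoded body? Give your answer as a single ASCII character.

Answer: b

Derivation:
Chunk 1: stream[0..1]='5' size=0x5=5, data at stream[3..8]='lbz4r' -> body[0..5], body so far='lbz4r'
Chunk 2: stream[10..11]='3' size=0x3=3, data at stream[13..16]='gid' -> body[5..8], body so far='lbz4rgid'
Chunk 3: stream[18..19]='7' size=0x7=7, data at stream[21..28]='4089yxn' -> body[8..15], body so far='lbz4rgid4089yxn'
Chunk 4: stream[30..31]='0' size=0 (terminator). Final body='lbz4rgid4089yxn' (15 bytes)
Body byte 1 = 'b'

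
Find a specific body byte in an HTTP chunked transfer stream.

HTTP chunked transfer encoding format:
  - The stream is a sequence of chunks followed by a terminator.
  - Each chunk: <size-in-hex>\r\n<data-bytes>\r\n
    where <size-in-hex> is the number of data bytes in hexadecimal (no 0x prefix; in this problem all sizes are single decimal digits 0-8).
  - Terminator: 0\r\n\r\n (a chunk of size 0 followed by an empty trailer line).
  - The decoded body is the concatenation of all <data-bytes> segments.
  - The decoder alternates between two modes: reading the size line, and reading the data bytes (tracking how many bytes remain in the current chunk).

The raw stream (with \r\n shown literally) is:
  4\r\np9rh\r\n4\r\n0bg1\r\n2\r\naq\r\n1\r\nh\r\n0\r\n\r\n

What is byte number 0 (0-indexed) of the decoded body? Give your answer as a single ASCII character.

Answer: p

Derivation:
Chunk 1: stream[0..1]='4' size=0x4=4, data at stream[3..7]='p9rh' -> body[0..4], body so far='p9rh'
Chunk 2: stream[9..10]='4' size=0x4=4, data at stream[12..16]='0bg1' -> body[4..8], body so far='p9rh0bg1'
Chunk 3: stream[18..19]='2' size=0x2=2, data at stream[21..23]='aq' -> body[8..10], body so far='p9rh0bg1aq'
Chunk 4: stream[25..26]='1' size=0x1=1, data at stream[28..29]='h' -> body[10..11], body so far='p9rh0bg1aqh'
Chunk 5: stream[31..32]='0' size=0 (terminator). Final body='p9rh0bg1aqh' (11 bytes)
Body byte 0 = 'p'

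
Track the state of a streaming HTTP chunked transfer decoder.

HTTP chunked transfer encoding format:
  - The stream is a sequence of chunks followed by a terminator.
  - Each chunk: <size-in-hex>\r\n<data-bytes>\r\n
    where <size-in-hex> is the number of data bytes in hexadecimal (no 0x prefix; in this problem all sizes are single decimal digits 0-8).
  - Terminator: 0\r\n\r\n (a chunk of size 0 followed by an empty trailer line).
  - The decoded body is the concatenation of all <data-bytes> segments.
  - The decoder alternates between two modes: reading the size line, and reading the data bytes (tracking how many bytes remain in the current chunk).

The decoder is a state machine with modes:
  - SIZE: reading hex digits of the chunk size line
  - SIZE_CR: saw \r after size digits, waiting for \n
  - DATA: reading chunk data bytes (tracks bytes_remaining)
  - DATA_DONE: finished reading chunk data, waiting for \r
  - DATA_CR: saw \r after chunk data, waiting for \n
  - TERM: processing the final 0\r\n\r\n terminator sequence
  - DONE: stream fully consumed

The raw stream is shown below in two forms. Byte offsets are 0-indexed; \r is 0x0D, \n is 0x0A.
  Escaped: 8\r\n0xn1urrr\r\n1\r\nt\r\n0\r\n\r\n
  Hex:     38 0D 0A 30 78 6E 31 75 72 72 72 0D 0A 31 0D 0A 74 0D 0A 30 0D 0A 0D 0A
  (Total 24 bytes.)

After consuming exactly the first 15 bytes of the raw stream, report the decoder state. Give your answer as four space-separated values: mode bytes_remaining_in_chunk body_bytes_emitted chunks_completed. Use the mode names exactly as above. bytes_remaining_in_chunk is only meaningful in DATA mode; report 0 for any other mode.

Answer: SIZE_CR 0 8 1

Derivation:
Byte 0 = '8': mode=SIZE remaining=0 emitted=0 chunks_done=0
Byte 1 = 0x0D: mode=SIZE_CR remaining=0 emitted=0 chunks_done=0
Byte 2 = 0x0A: mode=DATA remaining=8 emitted=0 chunks_done=0
Byte 3 = '0': mode=DATA remaining=7 emitted=1 chunks_done=0
Byte 4 = 'x': mode=DATA remaining=6 emitted=2 chunks_done=0
Byte 5 = 'n': mode=DATA remaining=5 emitted=3 chunks_done=0
Byte 6 = '1': mode=DATA remaining=4 emitted=4 chunks_done=0
Byte 7 = 'u': mode=DATA remaining=3 emitted=5 chunks_done=0
Byte 8 = 'r': mode=DATA remaining=2 emitted=6 chunks_done=0
Byte 9 = 'r': mode=DATA remaining=1 emitted=7 chunks_done=0
Byte 10 = 'r': mode=DATA_DONE remaining=0 emitted=8 chunks_done=0
Byte 11 = 0x0D: mode=DATA_CR remaining=0 emitted=8 chunks_done=0
Byte 12 = 0x0A: mode=SIZE remaining=0 emitted=8 chunks_done=1
Byte 13 = '1': mode=SIZE remaining=0 emitted=8 chunks_done=1
Byte 14 = 0x0D: mode=SIZE_CR remaining=0 emitted=8 chunks_done=1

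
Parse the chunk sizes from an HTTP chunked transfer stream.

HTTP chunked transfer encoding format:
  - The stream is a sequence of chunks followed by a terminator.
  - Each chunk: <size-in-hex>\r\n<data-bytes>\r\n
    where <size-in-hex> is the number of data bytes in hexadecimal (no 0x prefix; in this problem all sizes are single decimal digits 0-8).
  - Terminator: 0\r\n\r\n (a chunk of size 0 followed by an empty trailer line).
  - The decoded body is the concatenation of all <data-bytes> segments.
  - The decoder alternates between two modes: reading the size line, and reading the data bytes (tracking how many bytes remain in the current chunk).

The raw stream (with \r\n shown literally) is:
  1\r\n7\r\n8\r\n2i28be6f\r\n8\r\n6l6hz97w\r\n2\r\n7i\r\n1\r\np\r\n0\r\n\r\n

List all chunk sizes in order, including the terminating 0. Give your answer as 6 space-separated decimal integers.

Answer: 1 8 8 2 1 0

Derivation:
Chunk 1: stream[0..1]='1' size=0x1=1, data at stream[3..4]='7' -> body[0..1], body so far='7'
Chunk 2: stream[6..7]='8' size=0x8=8, data at stream[9..17]='2i28be6f' -> body[1..9], body so far='72i28be6f'
Chunk 3: stream[19..20]='8' size=0x8=8, data at stream[22..30]='6l6hz97w' -> body[9..17], body so far='72i28be6f6l6hz97w'
Chunk 4: stream[32..33]='2' size=0x2=2, data at stream[35..37]='7i' -> body[17..19], body so far='72i28be6f6l6hz97w7i'
Chunk 5: stream[39..40]='1' size=0x1=1, data at stream[42..43]='p' -> body[19..20], body so far='72i28be6f6l6hz97w7ip'
Chunk 6: stream[45..46]='0' size=0 (terminator). Final body='72i28be6f6l6hz97w7ip' (20 bytes)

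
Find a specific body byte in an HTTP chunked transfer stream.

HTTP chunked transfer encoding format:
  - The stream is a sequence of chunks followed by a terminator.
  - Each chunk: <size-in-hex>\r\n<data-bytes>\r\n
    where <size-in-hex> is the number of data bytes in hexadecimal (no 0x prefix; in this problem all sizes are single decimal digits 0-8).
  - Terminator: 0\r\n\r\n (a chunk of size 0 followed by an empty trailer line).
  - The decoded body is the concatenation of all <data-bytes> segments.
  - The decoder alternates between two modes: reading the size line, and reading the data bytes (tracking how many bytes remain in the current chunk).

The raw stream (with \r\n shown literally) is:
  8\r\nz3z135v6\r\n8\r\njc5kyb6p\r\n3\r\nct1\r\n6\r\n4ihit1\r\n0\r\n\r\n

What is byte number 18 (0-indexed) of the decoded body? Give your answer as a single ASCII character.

Answer: 1

Derivation:
Chunk 1: stream[0..1]='8' size=0x8=8, data at stream[3..11]='z3z135v6' -> body[0..8], body so far='z3z135v6'
Chunk 2: stream[13..14]='8' size=0x8=8, data at stream[16..24]='jc5kyb6p' -> body[8..16], body so far='z3z135v6jc5kyb6p'
Chunk 3: stream[26..27]='3' size=0x3=3, data at stream[29..32]='ct1' -> body[16..19], body so far='z3z135v6jc5kyb6pct1'
Chunk 4: stream[34..35]='6' size=0x6=6, data at stream[37..43]='4ihit1' -> body[19..25], body so far='z3z135v6jc5kyb6pct14ihit1'
Chunk 5: stream[45..46]='0' size=0 (terminator). Final body='z3z135v6jc5kyb6pct14ihit1' (25 bytes)
Body byte 18 = '1'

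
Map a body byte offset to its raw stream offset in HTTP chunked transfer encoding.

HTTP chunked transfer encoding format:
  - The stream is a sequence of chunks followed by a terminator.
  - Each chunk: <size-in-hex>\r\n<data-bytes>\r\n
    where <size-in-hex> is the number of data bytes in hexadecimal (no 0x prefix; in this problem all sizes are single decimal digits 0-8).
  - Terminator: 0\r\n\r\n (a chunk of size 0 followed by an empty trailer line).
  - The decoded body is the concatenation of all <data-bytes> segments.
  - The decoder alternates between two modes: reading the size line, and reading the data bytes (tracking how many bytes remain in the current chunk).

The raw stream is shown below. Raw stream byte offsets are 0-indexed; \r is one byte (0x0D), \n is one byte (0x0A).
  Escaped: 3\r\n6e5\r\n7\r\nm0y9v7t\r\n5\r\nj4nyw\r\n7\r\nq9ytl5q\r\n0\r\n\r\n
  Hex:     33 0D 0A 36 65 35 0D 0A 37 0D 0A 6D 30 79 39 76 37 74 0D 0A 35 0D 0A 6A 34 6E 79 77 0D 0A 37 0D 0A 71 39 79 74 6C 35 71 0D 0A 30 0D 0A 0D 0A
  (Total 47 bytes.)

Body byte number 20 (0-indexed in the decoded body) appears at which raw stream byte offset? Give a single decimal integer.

Answer: 38

Derivation:
Chunk 1: stream[0..1]='3' size=0x3=3, data at stream[3..6]='6e5' -> body[0..3], body so far='6e5'
Chunk 2: stream[8..9]='7' size=0x7=7, data at stream[11..18]='m0y9v7t' -> body[3..10], body so far='6e5m0y9v7t'
Chunk 3: stream[20..21]='5' size=0x5=5, data at stream[23..28]='j4nyw' -> body[10..15], body so far='6e5m0y9v7tj4nyw'
Chunk 4: stream[30..31]='7' size=0x7=7, data at stream[33..40]='q9ytl5q' -> body[15..22], body so far='6e5m0y9v7tj4nywq9ytl5q'
Chunk 5: stream[42..43]='0' size=0 (terminator). Final body='6e5m0y9v7tj4nywq9ytl5q' (22 bytes)
Body byte 20 at stream offset 38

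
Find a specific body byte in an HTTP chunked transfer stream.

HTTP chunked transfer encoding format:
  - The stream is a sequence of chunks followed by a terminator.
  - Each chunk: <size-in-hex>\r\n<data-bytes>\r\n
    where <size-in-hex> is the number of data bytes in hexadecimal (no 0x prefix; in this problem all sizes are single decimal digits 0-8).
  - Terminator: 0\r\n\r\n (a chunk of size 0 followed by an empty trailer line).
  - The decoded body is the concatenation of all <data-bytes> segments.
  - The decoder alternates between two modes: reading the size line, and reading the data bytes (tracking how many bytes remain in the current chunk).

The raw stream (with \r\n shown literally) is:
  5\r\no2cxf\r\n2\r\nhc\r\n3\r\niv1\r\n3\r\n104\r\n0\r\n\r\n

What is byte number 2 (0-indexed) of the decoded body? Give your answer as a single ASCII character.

Chunk 1: stream[0..1]='5' size=0x5=5, data at stream[3..8]='o2cxf' -> body[0..5], body so far='o2cxf'
Chunk 2: stream[10..11]='2' size=0x2=2, data at stream[13..15]='hc' -> body[5..7], body so far='o2cxfhc'
Chunk 3: stream[17..18]='3' size=0x3=3, data at stream[20..23]='iv1' -> body[7..10], body so far='o2cxfhciv1'
Chunk 4: stream[25..26]='3' size=0x3=3, data at stream[28..31]='104' -> body[10..13], body so far='o2cxfhciv1104'
Chunk 5: stream[33..34]='0' size=0 (terminator). Final body='o2cxfhciv1104' (13 bytes)
Body byte 2 = 'c'

Answer: c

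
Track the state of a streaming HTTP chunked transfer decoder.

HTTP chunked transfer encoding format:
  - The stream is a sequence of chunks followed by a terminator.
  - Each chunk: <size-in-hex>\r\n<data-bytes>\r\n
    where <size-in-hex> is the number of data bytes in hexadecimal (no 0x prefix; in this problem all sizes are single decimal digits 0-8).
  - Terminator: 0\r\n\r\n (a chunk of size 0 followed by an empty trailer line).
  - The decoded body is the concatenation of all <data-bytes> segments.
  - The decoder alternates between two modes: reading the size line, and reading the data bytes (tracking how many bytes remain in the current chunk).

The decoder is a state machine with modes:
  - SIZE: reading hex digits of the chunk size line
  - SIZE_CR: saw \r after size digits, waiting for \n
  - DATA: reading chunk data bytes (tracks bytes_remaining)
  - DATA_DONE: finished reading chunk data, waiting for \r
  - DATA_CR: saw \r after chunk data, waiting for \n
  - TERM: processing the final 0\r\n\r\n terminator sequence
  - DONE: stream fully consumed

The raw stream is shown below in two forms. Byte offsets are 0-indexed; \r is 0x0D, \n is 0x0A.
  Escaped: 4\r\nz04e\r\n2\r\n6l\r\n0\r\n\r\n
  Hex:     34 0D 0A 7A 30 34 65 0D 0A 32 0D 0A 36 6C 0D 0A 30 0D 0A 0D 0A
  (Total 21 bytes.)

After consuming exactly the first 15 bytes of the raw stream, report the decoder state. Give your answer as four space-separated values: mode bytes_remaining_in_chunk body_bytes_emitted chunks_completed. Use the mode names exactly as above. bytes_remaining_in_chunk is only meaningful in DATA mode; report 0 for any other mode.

Byte 0 = '4': mode=SIZE remaining=0 emitted=0 chunks_done=0
Byte 1 = 0x0D: mode=SIZE_CR remaining=0 emitted=0 chunks_done=0
Byte 2 = 0x0A: mode=DATA remaining=4 emitted=0 chunks_done=0
Byte 3 = 'z': mode=DATA remaining=3 emitted=1 chunks_done=0
Byte 4 = '0': mode=DATA remaining=2 emitted=2 chunks_done=0
Byte 5 = '4': mode=DATA remaining=1 emitted=3 chunks_done=0
Byte 6 = 'e': mode=DATA_DONE remaining=0 emitted=4 chunks_done=0
Byte 7 = 0x0D: mode=DATA_CR remaining=0 emitted=4 chunks_done=0
Byte 8 = 0x0A: mode=SIZE remaining=0 emitted=4 chunks_done=1
Byte 9 = '2': mode=SIZE remaining=0 emitted=4 chunks_done=1
Byte 10 = 0x0D: mode=SIZE_CR remaining=0 emitted=4 chunks_done=1
Byte 11 = 0x0A: mode=DATA remaining=2 emitted=4 chunks_done=1
Byte 12 = '6': mode=DATA remaining=1 emitted=5 chunks_done=1
Byte 13 = 'l': mode=DATA_DONE remaining=0 emitted=6 chunks_done=1
Byte 14 = 0x0D: mode=DATA_CR remaining=0 emitted=6 chunks_done=1

Answer: DATA_CR 0 6 1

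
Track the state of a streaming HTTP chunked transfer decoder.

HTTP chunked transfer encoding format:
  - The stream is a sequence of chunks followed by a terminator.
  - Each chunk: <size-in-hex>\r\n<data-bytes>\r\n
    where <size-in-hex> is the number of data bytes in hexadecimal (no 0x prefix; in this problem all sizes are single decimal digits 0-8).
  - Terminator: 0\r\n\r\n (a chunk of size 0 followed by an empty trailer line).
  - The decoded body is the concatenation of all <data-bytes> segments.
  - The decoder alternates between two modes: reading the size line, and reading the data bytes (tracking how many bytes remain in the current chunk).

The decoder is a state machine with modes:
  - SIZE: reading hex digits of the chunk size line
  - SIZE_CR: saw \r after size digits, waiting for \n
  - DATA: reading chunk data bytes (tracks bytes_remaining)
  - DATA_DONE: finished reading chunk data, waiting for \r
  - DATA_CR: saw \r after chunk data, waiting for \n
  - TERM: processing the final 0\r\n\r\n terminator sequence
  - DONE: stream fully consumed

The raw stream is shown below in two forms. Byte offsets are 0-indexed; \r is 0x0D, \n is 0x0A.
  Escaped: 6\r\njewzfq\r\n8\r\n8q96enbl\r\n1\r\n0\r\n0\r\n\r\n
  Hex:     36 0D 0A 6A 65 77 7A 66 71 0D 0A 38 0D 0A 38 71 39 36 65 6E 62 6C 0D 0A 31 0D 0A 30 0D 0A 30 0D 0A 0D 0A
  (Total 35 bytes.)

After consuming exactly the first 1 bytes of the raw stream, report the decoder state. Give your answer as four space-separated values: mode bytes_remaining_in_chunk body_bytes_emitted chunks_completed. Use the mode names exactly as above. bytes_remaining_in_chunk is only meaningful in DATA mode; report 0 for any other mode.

Byte 0 = '6': mode=SIZE remaining=0 emitted=0 chunks_done=0

Answer: SIZE 0 0 0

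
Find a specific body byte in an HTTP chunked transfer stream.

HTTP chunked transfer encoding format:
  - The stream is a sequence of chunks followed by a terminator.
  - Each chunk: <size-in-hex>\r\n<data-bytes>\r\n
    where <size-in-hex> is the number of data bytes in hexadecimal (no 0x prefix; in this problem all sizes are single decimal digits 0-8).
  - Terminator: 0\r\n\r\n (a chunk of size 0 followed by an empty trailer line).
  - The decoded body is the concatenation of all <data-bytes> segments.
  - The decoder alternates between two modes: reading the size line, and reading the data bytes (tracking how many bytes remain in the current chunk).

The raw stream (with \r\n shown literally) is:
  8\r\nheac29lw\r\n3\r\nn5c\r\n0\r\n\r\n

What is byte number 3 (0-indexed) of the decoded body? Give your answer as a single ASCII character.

Chunk 1: stream[0..1]='8' size=0x8=8, data at stream[3..11]='heac29lw' -> body[0..8], body so far='heac29lw'
Chunk 2: stream[13..14]='3' size=0x3=3, data at stream[16..19]='n5c' -> body[8..11], body so far='heac29lwn5c'
Chunk 3: stream[21..22]='0' size=0 (terminator). Final body='heac29lwn5c' (11 bytes)
Body byte 3 = 'c'

Answer: c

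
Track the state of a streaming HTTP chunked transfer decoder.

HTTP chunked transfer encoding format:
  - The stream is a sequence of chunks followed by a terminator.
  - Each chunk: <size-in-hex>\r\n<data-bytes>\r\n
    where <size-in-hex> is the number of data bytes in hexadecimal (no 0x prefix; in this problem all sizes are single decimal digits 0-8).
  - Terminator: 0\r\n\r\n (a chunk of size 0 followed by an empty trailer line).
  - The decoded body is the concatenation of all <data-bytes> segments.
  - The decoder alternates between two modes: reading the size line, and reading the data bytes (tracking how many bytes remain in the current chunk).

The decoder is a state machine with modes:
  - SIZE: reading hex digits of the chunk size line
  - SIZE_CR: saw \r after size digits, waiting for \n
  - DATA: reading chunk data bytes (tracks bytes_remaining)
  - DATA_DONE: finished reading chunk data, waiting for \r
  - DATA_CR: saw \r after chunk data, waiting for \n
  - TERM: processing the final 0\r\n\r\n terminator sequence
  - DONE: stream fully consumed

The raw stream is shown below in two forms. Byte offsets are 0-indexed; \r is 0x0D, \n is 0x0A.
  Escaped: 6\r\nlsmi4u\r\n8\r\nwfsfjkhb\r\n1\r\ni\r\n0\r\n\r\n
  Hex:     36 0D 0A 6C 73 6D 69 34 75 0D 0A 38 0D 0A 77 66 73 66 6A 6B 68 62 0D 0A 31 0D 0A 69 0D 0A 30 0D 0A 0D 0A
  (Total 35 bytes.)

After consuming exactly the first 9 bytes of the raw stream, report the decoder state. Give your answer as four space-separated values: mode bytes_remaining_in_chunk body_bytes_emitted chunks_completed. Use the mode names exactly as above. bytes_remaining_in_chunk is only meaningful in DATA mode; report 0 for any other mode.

Byte 0 = '6': mode=SIZE remaining=0 emitted=0 chunks_done=0
Byte 1 = 0x0D: mode=SIZE_CR remaining=0 emitted=0 chunks_done=0
Byte 2 = 0x0A: mode=DATA remaining=6 emitted=0 chunks_done=0
Byte 3 = 'l': mode=DATA remaining=5 emitted=1 chunks_done=0
Byte 4 = 's': mode=DATA remaining=4 emitted=2 chunks_done=0
Byte 5 = 'm': mode=DATA remaining=3 emitted=3 chunks_done=0
Byte 6 = 'i': mode=DATA remaining=2 emitted=4 chunks_done=0
Byte 7 = '4': mode=DATA remaining=1 emitted=5 chunks_done=0
Byte 8 = 'u': mode=DATA_DONE remaining=0 emitted=6 chunks_done=0

Answer: DATA_DONE 0 6 0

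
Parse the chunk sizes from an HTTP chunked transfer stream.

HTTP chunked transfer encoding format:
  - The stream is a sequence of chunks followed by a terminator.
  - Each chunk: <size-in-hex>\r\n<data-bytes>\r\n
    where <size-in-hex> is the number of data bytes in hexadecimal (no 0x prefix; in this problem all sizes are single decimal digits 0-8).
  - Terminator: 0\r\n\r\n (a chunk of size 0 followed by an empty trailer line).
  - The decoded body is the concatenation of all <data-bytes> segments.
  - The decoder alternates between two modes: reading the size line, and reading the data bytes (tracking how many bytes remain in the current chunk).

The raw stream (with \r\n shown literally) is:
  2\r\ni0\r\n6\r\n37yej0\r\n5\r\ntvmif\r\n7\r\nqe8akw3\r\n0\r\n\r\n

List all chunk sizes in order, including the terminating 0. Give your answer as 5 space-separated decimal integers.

Chunk 1: stream[0..1]='2' size=0x2=2, data at stream[3..5]='i0' -> body[0..2], body so far='i0'
Chunk 2: stream[7..8]='6' size=0x6=6, data at stream[10..16]='37yej0' -> body[2..8], body so far='i037yej0'
Chunk 3: stream[18..19]='5' size=0x5=5, data at stream[21..26]='tvmif' -> body[8..13], body so far='i037yej0tvmif'
Chunk 4: stream[28..29]='7' size=0x7=7, data at stream[31..38]='qe8akw3' -> body[13..20], body so far='i037yej0tvmifqe8akw3'
Chunk 5: stream[40..41]='0' size=0 (terminator). Final body='i037yej0tvmifqe8akw3' (20 bytes)

Answer: 2 6 5 7 0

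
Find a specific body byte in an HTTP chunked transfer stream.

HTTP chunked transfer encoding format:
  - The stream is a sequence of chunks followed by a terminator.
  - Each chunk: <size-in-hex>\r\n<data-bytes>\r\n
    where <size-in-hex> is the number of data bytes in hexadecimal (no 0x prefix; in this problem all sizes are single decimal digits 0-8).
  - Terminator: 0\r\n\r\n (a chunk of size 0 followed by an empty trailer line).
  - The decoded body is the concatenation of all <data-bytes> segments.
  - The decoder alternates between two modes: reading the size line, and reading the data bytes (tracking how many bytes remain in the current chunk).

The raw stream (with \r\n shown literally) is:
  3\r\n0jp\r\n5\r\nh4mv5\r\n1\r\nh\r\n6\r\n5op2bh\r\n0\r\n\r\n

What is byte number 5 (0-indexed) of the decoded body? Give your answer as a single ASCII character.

Answer: m

Derivation:
Chunk 1: stream[0..1]='3' size=0x3=3, data at stream[3..6]='0jp' -> body[0..3], body so far='0jp'
Chunk 2: stream[8..9]='5' size=0x5=5, data at stream[11..16]='h4mv5' -> body[3..8], body so far='0jph4mv5'
Chunk 3: stream[18..19]='1' size=0x1=1, data at stream[21..22]='h' -> body[8..9], body so far='0jph4mv5h'
Chunk 4: stream[24..25]='6' size=0x6=6, data at stream[27..33]='5op2bh' -> body[9..15], body so far='0jph4mv5h5op2bh'
Chunk 5: stream[35..36]='0' size=0 (terminator). Final body='0jph4mv5h5op2bh' (15 bytes)
Body byte 5 = 'm'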